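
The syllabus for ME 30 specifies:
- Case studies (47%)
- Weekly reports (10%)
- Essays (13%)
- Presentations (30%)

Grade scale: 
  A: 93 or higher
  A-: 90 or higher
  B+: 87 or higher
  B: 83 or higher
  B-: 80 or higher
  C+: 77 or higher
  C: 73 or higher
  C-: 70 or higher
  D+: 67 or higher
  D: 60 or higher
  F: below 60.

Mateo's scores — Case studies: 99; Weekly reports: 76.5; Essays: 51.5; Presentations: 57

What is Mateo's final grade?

Weighted total:
  Case studies 99 × 0.47 = 46.53
  Weekly reports 76.5 × 0.1 = 7.65
  Essays 51.5 × 0.13 = 6.695
  Presentations 57 × 0.3 = 17.1
Sum = 77.975
77.975 is ≥ 77 and < 80 → C+

C+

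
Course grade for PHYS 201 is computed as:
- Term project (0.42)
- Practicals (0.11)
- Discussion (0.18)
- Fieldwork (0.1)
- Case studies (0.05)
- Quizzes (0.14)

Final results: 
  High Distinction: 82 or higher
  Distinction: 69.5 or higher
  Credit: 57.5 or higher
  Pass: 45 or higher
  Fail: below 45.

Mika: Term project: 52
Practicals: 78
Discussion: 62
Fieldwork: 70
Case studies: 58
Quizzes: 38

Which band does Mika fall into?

Pass

Weighted total:
  Term project 52 × 0.42 = 21.84
  Practicals 78 × 0.11 = 8.58
  Discussion 62 × 0.18 = 11.16
  Fieldwork 70 × 0.1 = 7
  Case studies 58 × 0.05 = 2.9
  Quizzes 38 × 0.14 = 5.32
Sum = 56.8
56.8 is ≥ 45 and < 57.5 → Pass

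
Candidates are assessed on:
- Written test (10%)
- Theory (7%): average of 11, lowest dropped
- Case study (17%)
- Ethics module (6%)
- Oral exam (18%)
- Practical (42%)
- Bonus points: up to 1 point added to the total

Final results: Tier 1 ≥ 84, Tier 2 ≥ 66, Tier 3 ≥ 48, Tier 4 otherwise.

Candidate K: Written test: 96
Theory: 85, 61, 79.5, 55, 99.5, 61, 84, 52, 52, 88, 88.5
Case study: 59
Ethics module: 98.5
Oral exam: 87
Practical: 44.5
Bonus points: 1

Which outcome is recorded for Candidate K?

Tier 2

Theory: drop 52 → average of remaining 10 = 753.5/10 = 75.35
Weighted total:
  Written test 96 × 0.1 = 9.6
  Theory 75.35 × 0.07 = 5.2745
  Case study 59 × 0.17 = 10.03
  Ethics module 98.5 × 0.06 = 5.91
  Oral exam 87 × 0.18 = 15.66
  Practical 44.5 × 0.42 = 18.69
Sum = 65.1645
Bonus points: 65.1645 + 1 = 66.1645
66.1645 is ≥ 66 and < 84 → Tier 2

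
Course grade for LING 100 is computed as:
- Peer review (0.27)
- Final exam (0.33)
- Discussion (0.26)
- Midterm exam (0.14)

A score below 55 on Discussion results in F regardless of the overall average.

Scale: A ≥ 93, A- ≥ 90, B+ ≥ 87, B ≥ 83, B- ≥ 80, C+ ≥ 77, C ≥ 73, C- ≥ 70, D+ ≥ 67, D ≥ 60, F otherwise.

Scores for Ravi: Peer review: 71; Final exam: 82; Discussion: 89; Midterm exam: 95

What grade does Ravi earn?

Discussion score 89 ≥ 55: minimum met.
Weighted total:
  Peer review 71 × 0.27 = 19.17
  Final exam 82 × 0.33 = 27.06
  Discussion 89 × 0.26 = 23.14
  Midterm exam 95 × 0.14 = 13.3
Sum = 82.67
82.67 is ≥ 80 and < 83 → B-

B-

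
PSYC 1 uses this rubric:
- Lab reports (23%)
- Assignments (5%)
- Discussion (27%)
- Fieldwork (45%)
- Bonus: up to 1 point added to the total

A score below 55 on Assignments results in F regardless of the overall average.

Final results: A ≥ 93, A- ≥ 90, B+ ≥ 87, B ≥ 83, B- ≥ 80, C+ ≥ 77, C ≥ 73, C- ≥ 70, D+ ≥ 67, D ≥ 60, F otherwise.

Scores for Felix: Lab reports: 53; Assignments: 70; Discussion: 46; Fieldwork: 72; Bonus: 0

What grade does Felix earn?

Assignments score 70 ≥ 55: minimum met.
Weighted total:
  Lab reports 53 × 0.23 = 12.19
  Assignments 70 × 0.05 = 3.5
  Discussion 46 × 0.27 = 12.42
  Fieldwork 72 × 0.45 = 32.4
Sum = 60.51
Bonus: 60.51 + 0 = 60.51
60.51 is ≥ 60 and < 67 → D

D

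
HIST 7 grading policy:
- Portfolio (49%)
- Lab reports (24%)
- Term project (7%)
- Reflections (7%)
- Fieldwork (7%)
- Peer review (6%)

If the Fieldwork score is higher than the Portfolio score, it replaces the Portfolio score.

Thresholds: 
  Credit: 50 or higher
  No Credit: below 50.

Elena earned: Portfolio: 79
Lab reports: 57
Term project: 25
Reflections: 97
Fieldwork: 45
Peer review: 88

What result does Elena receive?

Credit

Fieldwork (45) ≤ Portfolio (79), so Portfolio stays at 79.
Weighted total:
  Portfolio 79 × 0.49 = 38.71
  Lab reports 57 × 0.24 = 13.68
  Term project 25 × 0.07 = 1.75
  Reflections 97 × 0.07 = 6.79
  Fieldwork 45 × 0.07 = 3.15
  Peer review 88 × 0.06 = 5.28
Sum = 69.36
69.36 ≥ 50 → Credit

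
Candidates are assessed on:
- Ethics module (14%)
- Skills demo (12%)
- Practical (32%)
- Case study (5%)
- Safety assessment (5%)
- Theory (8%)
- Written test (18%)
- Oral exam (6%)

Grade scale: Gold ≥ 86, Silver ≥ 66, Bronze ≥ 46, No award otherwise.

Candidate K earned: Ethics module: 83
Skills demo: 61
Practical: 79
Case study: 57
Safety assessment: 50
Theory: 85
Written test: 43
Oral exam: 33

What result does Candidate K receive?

Silver

Weighted total:
  Ethics module 83 × 0.14 = 11.62
  Skills demo 61 × 0.12 = 7.32
  Practical 79 × 0.32 = 25.28
  Case study 57 × 0.05 = 2.85
  Safety assessment 50 × 0.05 = 2.5
  Theory 85 × 0.08 = 6.8
  Written test 43 × 0.18 = 7.74
  Oral exam 33 × 0.06 = 1.98
Sum = 66.09
66.09 is ≥ 66 and < 86 → Silver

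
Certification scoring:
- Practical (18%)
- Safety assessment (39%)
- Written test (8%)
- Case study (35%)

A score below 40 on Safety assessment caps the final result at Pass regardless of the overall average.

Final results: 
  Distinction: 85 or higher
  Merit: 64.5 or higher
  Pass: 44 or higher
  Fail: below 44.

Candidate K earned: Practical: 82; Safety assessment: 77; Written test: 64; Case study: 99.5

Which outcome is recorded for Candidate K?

Safety assessment score 77 ≥ 40: minimum met.
Weighted total:
  Practical 82 × 0.18 = 14.76
  Safety assessment 77 × 0.39 = 30.03
  Written test 64 × 0.08 = 5.12
  Case study 99.5 × 0.35 = 34.825
Sum = 84.735
84.735 is ≥ 64.5 and < 85 → Merit

Merit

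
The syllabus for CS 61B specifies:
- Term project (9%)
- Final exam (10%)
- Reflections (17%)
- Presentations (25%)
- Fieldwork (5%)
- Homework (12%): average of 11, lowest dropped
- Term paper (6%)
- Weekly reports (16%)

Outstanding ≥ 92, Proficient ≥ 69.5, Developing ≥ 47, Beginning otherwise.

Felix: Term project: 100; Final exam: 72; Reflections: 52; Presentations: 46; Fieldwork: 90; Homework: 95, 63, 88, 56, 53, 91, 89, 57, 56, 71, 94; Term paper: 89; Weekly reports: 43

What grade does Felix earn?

Homework: drop 53 → average of remaining 10 = 760/10 = 76
Weighted total:
  Term project 100 × 0.09 = 9
  Final exam 72 × 0.1 = 7.2
  Reflections 52 × 0.17 = 8.84
  Presentations 46 × 0.25 = 11.5
  Fieldwork 90 × 0.05 = 4.5
  Homework 76 × 0.12 = 9.12
  Term paper 89 × 0.06 = 5.34
  Weekly reports 43 × 0.16 = 6.88
Sum = 62.38
62.38 is ≥ 47 and < 69.5 → Developing

Developing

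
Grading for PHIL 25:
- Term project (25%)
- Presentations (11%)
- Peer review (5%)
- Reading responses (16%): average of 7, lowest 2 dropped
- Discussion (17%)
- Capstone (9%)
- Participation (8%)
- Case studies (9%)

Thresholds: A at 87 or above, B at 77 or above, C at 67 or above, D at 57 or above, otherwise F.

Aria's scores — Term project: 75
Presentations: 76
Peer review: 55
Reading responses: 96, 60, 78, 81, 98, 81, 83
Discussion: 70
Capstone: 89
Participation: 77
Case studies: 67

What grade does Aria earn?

C

Reading responses: drop 60, 78 → average of remaining 5 = 439/5 = 87.8
Weighted total:
  Term project 75 × 0.25 = 18.75
  Presentations 76 × 0.11 = 8.36
  Peer review 55 × 0.05 = 2.75
  Reading responses 87.8 × 0.16 = 14.048
  Discussion 70 × 0.17 = 11.9
  Capstone 89 × 0.09 = 8.01
  Participation 77 × 0.08 = 6.16
  Case studies 67 × 0.09 = 6.03
Sum = 76.008
76.008 is ≥ 67 and < 77 → C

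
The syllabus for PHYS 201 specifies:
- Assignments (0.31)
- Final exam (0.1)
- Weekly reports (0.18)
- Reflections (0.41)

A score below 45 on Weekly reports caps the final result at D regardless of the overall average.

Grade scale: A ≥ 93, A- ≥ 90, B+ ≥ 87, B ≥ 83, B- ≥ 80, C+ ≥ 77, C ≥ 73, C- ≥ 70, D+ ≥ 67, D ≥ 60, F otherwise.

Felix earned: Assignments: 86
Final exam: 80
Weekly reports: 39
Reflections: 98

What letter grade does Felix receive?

D

Weekly reports score 39 < 45: minimum not met.
Weighted total:
  Assignments 86 × 0.31 = 26.66
  Final exam 80 × 0.1 = 8
  Weekly reports 39 × 0.18 = 7.02
  Reflections 98 × 0.41 = 40.18
Sum = 81.86
81.86 would be B-; cap at D applies → D.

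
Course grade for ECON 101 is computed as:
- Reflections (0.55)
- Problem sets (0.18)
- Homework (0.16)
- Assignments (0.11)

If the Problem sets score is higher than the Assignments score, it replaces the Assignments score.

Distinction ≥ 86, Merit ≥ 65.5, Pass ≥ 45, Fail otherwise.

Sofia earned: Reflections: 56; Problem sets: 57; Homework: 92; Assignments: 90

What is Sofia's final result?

Problem sets (57) ≤ Assignments (90), so Assignments stays at 90.
Weighted total:
  Reflections 56 × 0.55 = 30.8
  Problem sets 57 × 0.18 = 10.26
  Homework 92 × 0.16 = 14.72
  Assignments 90 × 0.11 = 9.9
Sum = 65.68
65.68 is ≥ 65.5 and < 86 → Merit

Merit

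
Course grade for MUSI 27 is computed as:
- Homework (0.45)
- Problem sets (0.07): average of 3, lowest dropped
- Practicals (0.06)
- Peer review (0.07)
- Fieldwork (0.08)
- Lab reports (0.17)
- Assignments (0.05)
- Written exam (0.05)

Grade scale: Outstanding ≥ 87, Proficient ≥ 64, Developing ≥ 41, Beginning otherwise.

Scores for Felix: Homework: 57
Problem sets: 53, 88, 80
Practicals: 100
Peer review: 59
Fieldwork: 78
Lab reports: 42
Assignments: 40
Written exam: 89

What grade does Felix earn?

Problem sets: drop 53 → average of remaining 2 = 168/2 = 84
Weighted total:
  Homework 57 × 0.45 = 25.65
  Problem sets 84 × 0.07 = 5.88
  Practicals 100 × 0.06 = 6
  Peer review 59 × 0.07 = 4.13
  Fieldwork 78 × 0.08 = 6.24
  Lab reports 42 × 0.17 = 7.14
  Assignments 40 × 0.05 = 2
  Written exam 89 × 0.05 = 4.45
Sum = 61.49
61.49 is ≥ 41 and < 64 → Developing

Developing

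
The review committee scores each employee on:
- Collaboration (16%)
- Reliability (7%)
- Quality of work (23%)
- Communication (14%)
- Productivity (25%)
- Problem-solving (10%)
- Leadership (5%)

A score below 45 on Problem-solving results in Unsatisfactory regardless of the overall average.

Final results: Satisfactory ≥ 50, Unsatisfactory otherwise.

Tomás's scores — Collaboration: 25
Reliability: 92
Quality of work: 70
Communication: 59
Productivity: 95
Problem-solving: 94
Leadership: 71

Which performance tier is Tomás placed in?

Problem-solving score 94 ≥ 45: minimum met.
Weighted total:
  Collaboration 25 × 0.16 = 4
  Reliability 92 × 0.07 = 6.44
  Quality of work 70 × 0.23 = 16.1
  Communication 59 × 0.14 = 8.26
  Productivity 95 × 0.25 = 23.75
  Problem-solving 94 × 0.1 = 9.4
  Leadership 71 × 0.05 = 3.55
Sum = 71.5
71.5 ≥ 50 → Satisfactory

Satisfactory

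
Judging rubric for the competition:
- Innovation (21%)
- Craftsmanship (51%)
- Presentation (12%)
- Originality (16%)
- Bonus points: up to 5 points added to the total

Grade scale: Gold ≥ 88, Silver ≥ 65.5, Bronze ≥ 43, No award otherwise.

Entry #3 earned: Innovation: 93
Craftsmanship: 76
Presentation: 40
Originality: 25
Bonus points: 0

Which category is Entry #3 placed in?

Silver

Weighted total:
  Innovation 93 × 0.21 = 19.53
  Craftsmanship 76 × 0.51 = 38.76
  Presentation 40 × 0.12 = 4.8
  Originality 25 × 0.16 = 4
Sum = 67.09
Bonus points: 67.09 + 0 = 67.09
67.09 is ≥ 65.5 and < 88 → Silver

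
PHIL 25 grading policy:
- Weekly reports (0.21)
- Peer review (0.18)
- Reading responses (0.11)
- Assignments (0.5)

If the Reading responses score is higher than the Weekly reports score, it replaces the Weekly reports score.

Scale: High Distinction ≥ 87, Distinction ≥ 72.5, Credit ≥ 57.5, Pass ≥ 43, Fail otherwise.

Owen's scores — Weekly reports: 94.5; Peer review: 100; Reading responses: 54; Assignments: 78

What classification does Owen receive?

Reading responses (54) ≤ Weekly reports (94.5), so Weekly reports stays at 94.5.
Weighted total:
  Weekly reports 94.5 × 0.21 = 19.845
  Peer review 100 × 0.18 = 18
  Reading responses 54 × 0.11 = 5.94
  Assignments 78 × 0.5 = 39
Sum = 82.785
82.785 is ≥ 72.5 and < 87 → Distinction

Distinction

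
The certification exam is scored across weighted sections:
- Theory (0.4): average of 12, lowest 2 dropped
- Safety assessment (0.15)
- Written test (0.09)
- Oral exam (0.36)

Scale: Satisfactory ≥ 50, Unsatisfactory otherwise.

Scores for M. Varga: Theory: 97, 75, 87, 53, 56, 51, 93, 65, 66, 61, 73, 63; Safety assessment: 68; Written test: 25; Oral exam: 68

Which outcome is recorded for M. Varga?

Satisfactory

Theory: drop 51, 53 → average of remaining 10 = 736/10 = 73.6
Weighted total:
  Theory 73.6 × 0.4 = 29.44
  Safety assessment 68 × 0.15 = 10.2
  Written test 25 × 0.09 = 2.25
  Oral exam 68 × 0.36 = 24.48
Sum = 66.37
66.37 ≥ 50 → Satisfactory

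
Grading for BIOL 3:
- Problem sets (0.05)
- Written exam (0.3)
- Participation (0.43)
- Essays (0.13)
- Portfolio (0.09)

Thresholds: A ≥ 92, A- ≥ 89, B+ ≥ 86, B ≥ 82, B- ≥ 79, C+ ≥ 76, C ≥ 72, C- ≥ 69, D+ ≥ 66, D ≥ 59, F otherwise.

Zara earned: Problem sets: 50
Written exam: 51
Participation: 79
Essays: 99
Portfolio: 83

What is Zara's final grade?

Weighted total:
  Problem sets 50 × 0.05 = 2.5
  Written exam 51 × 0.3 = 15.3
  Participation 79 × 0.43 = 33.97
  Essays 99 × 0.13 = 12.87
  Portfolio 83 × 0.09 = 7.47
Sum = 72.11
72.11 is ≥ 72 and < 76 → C

C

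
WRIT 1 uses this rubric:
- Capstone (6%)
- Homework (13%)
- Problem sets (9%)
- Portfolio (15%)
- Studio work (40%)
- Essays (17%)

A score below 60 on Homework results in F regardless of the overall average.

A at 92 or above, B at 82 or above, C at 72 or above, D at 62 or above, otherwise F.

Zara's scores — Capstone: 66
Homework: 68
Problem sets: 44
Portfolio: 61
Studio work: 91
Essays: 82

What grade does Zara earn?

Homework score 68 ≥ 60: minimum met.
Weighted total:
  Capstone 66 × 0.06 = 3.96
  Homework 68 × 0.13 = 8.84
  Problem sets 44 × 0.09 = 3.96
  Portfolio 61 × 0.15 = 9.15
  Studio work 91 × 0.4 = 36.4
  Essays 82 × 0.17 = 13.94
Sum = 76.25
76.25 is ≥ 72 and < 82 → C

C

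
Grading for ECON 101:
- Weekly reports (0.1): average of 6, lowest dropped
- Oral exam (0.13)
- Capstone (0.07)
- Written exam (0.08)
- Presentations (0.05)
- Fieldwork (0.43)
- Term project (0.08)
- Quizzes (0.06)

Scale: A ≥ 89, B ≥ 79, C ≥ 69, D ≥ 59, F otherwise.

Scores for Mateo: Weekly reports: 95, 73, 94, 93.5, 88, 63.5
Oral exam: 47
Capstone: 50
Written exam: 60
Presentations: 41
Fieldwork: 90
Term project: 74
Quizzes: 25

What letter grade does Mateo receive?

C

Weekly reports: drop 63.5 → average of remaining 5 = 443.5/5 = 88.7
Weighted total:
  Weekly reports 88.7 × 0.1 = 8.87
  Oral exam 47 × 0.13 = 6.11
  Capstone 50 × 0.07 = 3.5
  Written exam 60 × 0.08 = 4.8
  Presentations 41 × 0.05 = 2.05
  Fieldwork 90 × 0.43 = 38.7
  Term project 74 × 0.08 = 5.92
  Quizzes 25 × 0.06 = 1.5
Sum = 71.45
71.45 is ≥ 69 and < 79 → C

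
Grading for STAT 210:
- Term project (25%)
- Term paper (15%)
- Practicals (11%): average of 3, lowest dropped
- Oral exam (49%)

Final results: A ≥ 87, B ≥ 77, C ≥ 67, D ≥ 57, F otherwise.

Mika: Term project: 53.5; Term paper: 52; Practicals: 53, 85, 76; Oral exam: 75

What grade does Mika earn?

Practicals: drop 53 → average of remaining 2 = 161/2 = 80.5
Weighted total:
  Term project 53.5 × 0.25 = 13.375
  Term paper 52 × 0.15 = 7.8
  Practicals 80.5 × 0.11 = 8.855
  Oral exam 75 × 0.49 = 36.75
Sum = 66.78
66.78 is ≥ 57 and < 67 → D

D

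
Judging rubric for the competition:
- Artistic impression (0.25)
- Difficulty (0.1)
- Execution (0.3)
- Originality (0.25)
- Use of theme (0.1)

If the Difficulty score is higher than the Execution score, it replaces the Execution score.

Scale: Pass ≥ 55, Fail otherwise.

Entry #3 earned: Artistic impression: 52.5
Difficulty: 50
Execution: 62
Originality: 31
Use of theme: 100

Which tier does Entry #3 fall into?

Fail

Difficulty (50) ≤ Execution (62), so Execution stays at 62.
Weighted total:
  Artistic impression 52.5 × 0.25 = 13.125
  Difficulty 50 × 0.1 = 5
  Execution 62 × 0.3 = 18.6
  Originality 31 × 0.25 = 7.75
  Use of theme 100 × 0.1 = 10
Sum = 54.475
54.475 < 55 → Fail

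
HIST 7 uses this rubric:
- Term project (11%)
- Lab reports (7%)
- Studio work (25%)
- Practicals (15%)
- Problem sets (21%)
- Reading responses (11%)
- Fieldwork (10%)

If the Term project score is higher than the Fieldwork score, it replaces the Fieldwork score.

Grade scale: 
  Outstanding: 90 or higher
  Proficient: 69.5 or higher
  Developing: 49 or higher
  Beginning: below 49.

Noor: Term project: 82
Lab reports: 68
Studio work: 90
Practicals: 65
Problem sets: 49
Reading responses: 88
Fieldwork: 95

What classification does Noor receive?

Proficient

Term project (82) ≤ Fieldwork (95), so Fieldwork stays at 95.
Weighted total:
  Term project 82 × 0.11 = 9.02
  Lab reports 68 × 0.07 = 4.76
  Studio work 90 × 0.25 = 22.5
  Practicals 65 × 0.15 = 9.75
  Problem sets 49 × 0.21 = 10.29
  Reading responses 88 × 0.11 = 9.68
  Fieldwork 95 × 0.1 = 9.5
Sum = 75.5
75.5 is ≥ 69.5 and < 90 → Proficient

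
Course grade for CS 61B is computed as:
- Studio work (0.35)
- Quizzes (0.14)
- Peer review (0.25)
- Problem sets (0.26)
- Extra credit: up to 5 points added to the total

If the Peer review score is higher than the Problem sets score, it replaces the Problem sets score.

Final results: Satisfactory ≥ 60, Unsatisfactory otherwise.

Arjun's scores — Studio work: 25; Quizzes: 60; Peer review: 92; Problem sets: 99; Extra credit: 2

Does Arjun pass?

Satisfactory

Peer review (92) ≤ Problem sets (99), so Problem sets stays at 99.
Weighted total:
  Studio work 25 × 0.35 = 8.75
  Quizzes 60 × 0.14 = 8.4
  Peer review 92 × 0.25 = 23
  Problem sets 99 × 0.26 = 25.74
Sum = 65.89
Extra credit: 65.89 + 2 = 67.89
67.89 ≥ 60 → Satisfactory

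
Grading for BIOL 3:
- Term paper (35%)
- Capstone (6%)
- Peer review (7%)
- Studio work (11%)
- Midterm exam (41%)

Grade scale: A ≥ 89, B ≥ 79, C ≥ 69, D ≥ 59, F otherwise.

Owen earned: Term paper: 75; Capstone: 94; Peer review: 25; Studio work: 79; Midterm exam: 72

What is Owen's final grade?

C

Weighted total:
  Term paper 75 × 0.35 = 26.25
  Capstone 94 × 0.06 = 5.64
  Peer review 25 × 0.07 = 1.75
  Studio work 79 × 0.11 = 8.69
  Midterm exam 72 × 0.41 = 29.52
Sum = 71.85
71.85 is ≥ 69 and < 79 → C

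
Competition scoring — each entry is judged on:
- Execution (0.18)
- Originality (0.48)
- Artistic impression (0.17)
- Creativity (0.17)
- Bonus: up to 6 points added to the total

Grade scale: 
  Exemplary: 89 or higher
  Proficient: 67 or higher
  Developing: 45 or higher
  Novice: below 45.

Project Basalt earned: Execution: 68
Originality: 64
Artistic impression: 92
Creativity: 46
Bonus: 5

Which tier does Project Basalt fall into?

Proficient

Weighted total:
  Execution 68 × 0.18 = 12.24
  Originality 64 × 0.48 = 30.72
  Artistic impression 92 × 0.17 = 15.64
  Creativity 46 × 0.17 = 7.82
Sum = 66.42
Bonus: 66.42 + 5 = 71.42
71.42 is ≥ 67 and < 89 → Proficient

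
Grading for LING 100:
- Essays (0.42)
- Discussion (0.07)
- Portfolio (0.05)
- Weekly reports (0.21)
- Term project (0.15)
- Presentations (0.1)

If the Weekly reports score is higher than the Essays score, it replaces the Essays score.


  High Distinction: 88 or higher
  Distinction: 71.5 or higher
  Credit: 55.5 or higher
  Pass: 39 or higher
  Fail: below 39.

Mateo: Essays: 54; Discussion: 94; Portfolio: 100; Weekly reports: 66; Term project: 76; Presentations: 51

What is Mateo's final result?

Weekly reports (66) > Essays (54), so Essays counts as 66.
Weighted total:
  Essays 66 × 0.42 = 27.72
  Discussion 94 × 0.07 = 6.58
  Portfolio 100 × 0.05 = 5
  Weekly reports 66 × 0.21 = 13.86
  Term project 76 × 0.15 = 11.4
  Presentations 51 × 0.1 = 5.1
Sum = 69.66
69.66 is ≥ 55.5 and < 71.5 → Credit

Credit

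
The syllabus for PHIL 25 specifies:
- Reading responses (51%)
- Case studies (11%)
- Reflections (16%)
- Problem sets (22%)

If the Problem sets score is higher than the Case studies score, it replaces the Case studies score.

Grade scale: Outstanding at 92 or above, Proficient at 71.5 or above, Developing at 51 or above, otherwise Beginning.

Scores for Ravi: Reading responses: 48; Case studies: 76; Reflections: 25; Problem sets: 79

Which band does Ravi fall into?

Developing

Problem sets (79) > Case studies (76), so Case studies counts as 79.
Weighted total:
  Reading responses 48 × 0.51 = 24.48
  Case studies 79 × 0.11 = 8.69
  Reflections 25 × 0.16 = 4
  Problem sets 79 × 0.22 = 17.38
Sum = 54.55
54.55 is ≥ 51 and < 71.5 → Developing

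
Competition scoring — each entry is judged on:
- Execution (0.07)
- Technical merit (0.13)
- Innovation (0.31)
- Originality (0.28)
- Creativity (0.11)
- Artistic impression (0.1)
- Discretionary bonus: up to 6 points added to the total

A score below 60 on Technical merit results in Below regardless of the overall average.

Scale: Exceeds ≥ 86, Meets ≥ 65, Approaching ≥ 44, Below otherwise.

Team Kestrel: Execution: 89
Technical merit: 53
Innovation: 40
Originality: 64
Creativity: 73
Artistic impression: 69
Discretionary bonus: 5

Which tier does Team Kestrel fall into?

Below

Technical merit score 53 < 60: minimum not met.
Weighted total:
  Execution 89 × 0.07 = 6.23
  Technical merit 53 × 0.13 = 6.89
  Innovation 40 × 0.31 = 12.4
  Originality 64 × 0.28 = 17.92
  Creativity 73 × 0.11 = 8.03
  Artistic impression 69 × 0.1 = 6.9
Sum = 58.37
Discretionary bonus: 58.37 + 5 = 63.37
Because the Technical merit minimum was not met, the result is Below.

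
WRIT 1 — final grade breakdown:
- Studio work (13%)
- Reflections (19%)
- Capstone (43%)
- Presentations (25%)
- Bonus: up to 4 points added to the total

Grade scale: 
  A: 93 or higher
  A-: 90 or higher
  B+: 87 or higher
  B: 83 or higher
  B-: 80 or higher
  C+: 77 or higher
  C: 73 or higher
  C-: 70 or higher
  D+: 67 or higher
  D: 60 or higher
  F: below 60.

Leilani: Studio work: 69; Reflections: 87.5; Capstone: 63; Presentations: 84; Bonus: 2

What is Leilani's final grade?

C

Weighted total:
  Studio work 69 × 0.13 = 8.97
  Reflections 87.5 × 0.19 = 16.625
  Capstone 63 × 0.43 = 27.09
  Presentations 84 × 0.25 = 21
Sum = 73.685
Bonus: 73.685 + 2 = 75.685
75.685 is ≥ 73 and < 77 → C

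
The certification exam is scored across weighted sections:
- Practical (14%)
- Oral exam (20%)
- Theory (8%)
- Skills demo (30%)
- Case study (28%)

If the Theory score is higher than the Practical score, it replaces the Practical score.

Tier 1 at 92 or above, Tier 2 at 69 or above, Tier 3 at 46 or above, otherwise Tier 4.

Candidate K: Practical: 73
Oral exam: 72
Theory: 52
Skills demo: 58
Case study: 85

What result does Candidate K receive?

Theory (52) ≤ Practical (73), so Practical stays at 73.
Weighted total:
  Practical 73 × 0.14 = 10.22
  Oral exam 72 × 0.2 = 14.4
  Theory 52 × 0.08 = 4.16
  Skills demo 58 × 0.3 = 17.4
  Case study 85 × 0.28 = 23.8
Sum = 69.98
69.98 is ≥ 69 and < 92 → Tier 2

Tier 2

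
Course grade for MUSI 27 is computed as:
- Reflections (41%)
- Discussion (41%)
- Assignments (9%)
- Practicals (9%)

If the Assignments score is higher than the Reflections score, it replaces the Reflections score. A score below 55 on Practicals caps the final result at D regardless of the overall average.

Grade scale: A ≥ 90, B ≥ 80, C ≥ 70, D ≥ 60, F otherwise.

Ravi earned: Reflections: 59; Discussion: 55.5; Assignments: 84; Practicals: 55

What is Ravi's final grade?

Assignments (84) > Reflections (59), so Reflections counts as 84.
Practicals score 55 ≥ 55: minimum met.
Weighted total:
  Reflections 84 × 0.41 = 34.44
  Discussion 55.5 × 0.41 = 22.755
  Assignments 84 × 0.09 = 7.56
  Practicals 55 × 0.09 = 4.95
Sum = 69.705
69.705 is ≥ 60 and < 70 → D

D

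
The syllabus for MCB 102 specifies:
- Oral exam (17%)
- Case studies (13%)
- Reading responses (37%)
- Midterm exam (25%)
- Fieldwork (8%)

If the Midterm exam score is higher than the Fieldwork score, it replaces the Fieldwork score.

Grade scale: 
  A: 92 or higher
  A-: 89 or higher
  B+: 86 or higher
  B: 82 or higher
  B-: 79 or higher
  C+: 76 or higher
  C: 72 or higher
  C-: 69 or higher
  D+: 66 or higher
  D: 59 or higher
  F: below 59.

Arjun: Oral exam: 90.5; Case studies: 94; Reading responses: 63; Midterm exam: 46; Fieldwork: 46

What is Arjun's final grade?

Midterm exam (46) ≤ Fieldwork (46), so Fieldwork stays at 46.
Weighted total:
  Oral exam 90.5 × 0.17 = 15.385
  Case studies 94 × 0.13 = 12.22
  Reading responses 63 × 0.37 = 23.31
  Midterm exam 46 × 0.25 = 11.5
  Fieldwork 46 × 0.08 = 3.68
Sum = 66.095
66.095 is ≥ 66 and < 69 → D+

D+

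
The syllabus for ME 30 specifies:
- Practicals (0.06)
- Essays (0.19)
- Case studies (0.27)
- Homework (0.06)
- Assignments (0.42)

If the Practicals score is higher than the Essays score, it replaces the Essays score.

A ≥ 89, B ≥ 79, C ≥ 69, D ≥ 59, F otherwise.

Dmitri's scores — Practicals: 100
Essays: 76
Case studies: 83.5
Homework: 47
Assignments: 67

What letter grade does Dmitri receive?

Practicals (100) > Essays (76), so Essays counts as 100.
Weighted total:
  Practicals 100 × 0.06 = 6
  Essays 100 × 0.19 = 19
  Case studies 83.5 × 0.27 = 22.545
  Homework 47 × 0.06 = 2.82
  Assignments 67 × 0.42 = 28.14
Sum = 78.505
78.505 is ≥ 69 and < 79 → C

C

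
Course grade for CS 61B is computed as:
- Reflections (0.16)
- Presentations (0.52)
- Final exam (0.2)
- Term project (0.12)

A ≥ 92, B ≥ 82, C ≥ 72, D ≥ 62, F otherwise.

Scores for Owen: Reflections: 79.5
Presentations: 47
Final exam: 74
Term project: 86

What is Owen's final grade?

Weighted total:
  Reflections 79.5 × 0.16 = 12.72
  Presentations 47 × 0.52 = 24.44
  Final exam 74 × 0.2 = 14.8
  Term project 86 × 0.12 = 10.32
Sum = 62.28
62.28 is ≥ 62 and < 72 → D

D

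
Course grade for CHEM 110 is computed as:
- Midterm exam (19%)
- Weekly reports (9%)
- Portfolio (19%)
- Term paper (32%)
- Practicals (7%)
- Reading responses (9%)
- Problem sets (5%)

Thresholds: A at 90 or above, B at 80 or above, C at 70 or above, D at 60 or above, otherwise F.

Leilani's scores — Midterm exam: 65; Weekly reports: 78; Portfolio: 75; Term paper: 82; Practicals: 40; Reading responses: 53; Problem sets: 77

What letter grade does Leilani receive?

Weighted total:
  Midterm exam 65 × 0.19 = 12.35
  Weekly reports 78 × 0.09 = 7.02
  Portfolio 75 × 0.19 = 14.25
  Term paper 82 × 0.32 = 26.24
  Practicals 40 × 0.07 = 2.8
  Reading responses 53 × 0.09 = 4.77
  Problem sets 77 × 0.05 = 3.85
Sum = 71.28
71.28 is ≥ 70 and < 80 → C

C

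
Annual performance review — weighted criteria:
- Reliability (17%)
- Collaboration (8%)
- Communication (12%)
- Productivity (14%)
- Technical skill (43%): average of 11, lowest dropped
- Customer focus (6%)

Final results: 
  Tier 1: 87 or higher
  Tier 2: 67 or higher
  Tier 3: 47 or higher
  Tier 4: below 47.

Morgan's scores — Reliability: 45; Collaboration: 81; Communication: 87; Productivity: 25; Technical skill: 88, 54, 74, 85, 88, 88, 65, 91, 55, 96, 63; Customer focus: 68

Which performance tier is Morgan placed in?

Technical skill: drop 54 → average of remaining 10 = 793/10 = 79.3
Weighted total:
  Reliability 45 × 0.17 = 7.65
  Collaboration 81 × 0.08 = 6.48
  Communication 87 × 0.12 = 10.44
  Productivity 25 × 0.14 = 3.5
  Technical skill 79.3 × 0.43 = 34.099
  Customer focus 68 × 0.06 = 4.08
Sum = 66.249
66.249 is ≥ 47 and < 67 → Tier 3

Tier 3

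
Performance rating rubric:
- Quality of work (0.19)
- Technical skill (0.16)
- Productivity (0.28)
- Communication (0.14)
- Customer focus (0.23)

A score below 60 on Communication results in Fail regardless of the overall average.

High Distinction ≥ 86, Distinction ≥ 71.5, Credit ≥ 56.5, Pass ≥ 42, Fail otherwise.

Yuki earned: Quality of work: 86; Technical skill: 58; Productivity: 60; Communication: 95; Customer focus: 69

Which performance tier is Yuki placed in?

Distinction

Communication score 95 ≥ 60: minimum met.
Weighted total:
  Quality of work 86 × 0.19 = 16.34
  Technical skill 58 × 0.16 = 9.28
  Productivity 60 × 0.28 = 16.8
  Communication 95 × 0.14 = 13.3
  Customer focus 69 × 0.23 = 15.87
Sum = 71.59
71.59 is ≥ 71.5 and < 86 → Distinction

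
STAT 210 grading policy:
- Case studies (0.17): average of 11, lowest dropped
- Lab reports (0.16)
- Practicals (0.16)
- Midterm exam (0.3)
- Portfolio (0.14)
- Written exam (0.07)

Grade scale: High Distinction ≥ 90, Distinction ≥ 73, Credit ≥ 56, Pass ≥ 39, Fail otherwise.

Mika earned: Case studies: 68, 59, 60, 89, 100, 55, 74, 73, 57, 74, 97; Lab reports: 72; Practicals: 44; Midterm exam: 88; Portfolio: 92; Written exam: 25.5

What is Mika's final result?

Case studies: drop 55 → average of remaining 10 = 751/10 = 75.1
Weighted total:
  Case studies 75.1 × 0.17 = 12.767
  Lab reports 72 × 0.16 = 11.52
  Practicals 44 × 0.16 = 7.04
  Midterm exam 88 × 0.3 = 26.4
  Portfolio 92 × 0.14 = 12.88
  Written exam 25.5 × 0.07 = 1.785
Sum = 72.392
72.392 is ≥ 56 and < 73 → Credit

Credit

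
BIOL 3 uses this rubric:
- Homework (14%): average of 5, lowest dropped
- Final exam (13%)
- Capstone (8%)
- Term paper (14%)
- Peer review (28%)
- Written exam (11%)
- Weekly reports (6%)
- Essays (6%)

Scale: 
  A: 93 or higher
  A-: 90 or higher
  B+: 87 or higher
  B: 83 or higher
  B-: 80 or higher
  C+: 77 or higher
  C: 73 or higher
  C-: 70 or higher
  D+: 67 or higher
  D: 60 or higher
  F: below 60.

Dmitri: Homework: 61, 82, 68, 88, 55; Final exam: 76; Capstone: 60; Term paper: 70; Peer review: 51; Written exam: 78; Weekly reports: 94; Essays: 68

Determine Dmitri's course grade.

Homework: drop 55 → average of remaining 4 = 299/4 = 74.75
Weighted total:
  Homework 74.75 × 0.14 = 10.465
  Final exam 76 × 0.13 = 9.88
  Capstone 60 × 0.08 = 4.8
  Term paper 70 × 0.14 = 9.8
  Peer review 51 × 0.28 = 14.28
  Written exam 78 × 0.11 = 8.58
  Weekly reports 94 × 0.06 = 5.64
  Essays 68 × 0.06 = 4.08
Sum = 67.525
67.525 is ≥ 67 and < 70 → D+

D+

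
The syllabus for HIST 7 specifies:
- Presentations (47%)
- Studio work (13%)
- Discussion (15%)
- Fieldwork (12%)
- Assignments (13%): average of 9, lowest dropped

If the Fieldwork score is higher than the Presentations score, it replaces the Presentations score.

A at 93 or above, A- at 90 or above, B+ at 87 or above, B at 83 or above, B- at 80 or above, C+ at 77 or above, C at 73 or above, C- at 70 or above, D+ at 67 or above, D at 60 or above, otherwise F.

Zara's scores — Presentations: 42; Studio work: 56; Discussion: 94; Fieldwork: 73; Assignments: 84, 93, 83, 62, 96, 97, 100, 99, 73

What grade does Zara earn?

C

Assignments: drop 62 → average of remaining 8 = 725/8 = 90.625
Fieldwork (73) > Presentations (42), so Presentations counts as 73.
Weighted total:
  Presentations 73 × 0.47 = 34.31
  Studio work 56 × 0.13 = 7.28
  Discussion 94 × 0.15 = 14.1
  Fieldwork 73 × 0.12 = 8.76
  Assignments 90.625 × 0.13 = 11.78125
Sum = 76.23125
76.23125 is ≥ 73 and < 77 → C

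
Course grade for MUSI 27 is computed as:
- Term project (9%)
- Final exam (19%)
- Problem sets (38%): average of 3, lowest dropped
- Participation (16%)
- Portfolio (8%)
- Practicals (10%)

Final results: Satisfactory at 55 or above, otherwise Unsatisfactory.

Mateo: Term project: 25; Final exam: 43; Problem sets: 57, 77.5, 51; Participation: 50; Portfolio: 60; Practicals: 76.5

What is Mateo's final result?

Satisfactory

Problem sets: drop 51 → average of remaining 2 = 134.5/2 = 67.25
Weighted total:
  Term project 25 × 0.09 = 2.25
  Final exam 43 × 0.19 = 8.17
  Problem sets 67.25 × 0.38 = 25.555
  Participation 50 × 0.16 = 8
  Portfolio 60 × 0.08 = 4.8
  Practicals 76.5 × 0.1 = 7.65
Sum = 56.425
56.425 ≥ 55 → Satisfactory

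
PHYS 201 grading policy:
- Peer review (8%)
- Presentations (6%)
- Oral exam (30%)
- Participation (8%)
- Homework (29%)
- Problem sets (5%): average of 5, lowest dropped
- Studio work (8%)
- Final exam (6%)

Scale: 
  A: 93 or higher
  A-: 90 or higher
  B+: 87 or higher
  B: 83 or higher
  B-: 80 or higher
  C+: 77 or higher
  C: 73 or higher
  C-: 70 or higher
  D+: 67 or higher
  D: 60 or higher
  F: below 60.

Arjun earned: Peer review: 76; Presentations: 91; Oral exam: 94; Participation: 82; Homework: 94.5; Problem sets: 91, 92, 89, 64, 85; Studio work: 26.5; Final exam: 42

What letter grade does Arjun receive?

B-

Problem sets: drop 64 → average of remaining 4 = 357/4 = 89.25
Weighted total:
  Peer review 76 × 0.08 = 6.08
  Presentations 91 × 0.06 = 5.46
  Oral exam 94 × 0.3 = 28.2
  Participation 82 × 0.08 = 6.56
  Homework 94.5 × 0.29 = 27.405
  Problem sets 89.25 × 0.05 = 4.4625
  Studio work 26.5 × 0.08 = 2.12
  Final exam 42 × 0.06 = 2.52
Sum = 82.8075
82.8075 is ≥ 80 and < 83 → B-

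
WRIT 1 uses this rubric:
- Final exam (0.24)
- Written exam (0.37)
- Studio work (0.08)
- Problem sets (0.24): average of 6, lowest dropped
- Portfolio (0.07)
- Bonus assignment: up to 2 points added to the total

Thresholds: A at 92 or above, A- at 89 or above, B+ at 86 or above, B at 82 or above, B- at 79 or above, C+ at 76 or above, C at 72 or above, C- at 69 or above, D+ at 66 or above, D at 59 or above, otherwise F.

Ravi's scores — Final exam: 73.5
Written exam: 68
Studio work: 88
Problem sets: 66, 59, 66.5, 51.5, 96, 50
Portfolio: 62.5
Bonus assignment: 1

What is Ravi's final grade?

C-

Problem sets: drop 50 → average of remaining 5 = 339/5 = 67.8
Weighted total:
  Final exam 73.5 × 0.24 = 17.64
  Written exam 68 × 0.37 = 25.16
  Studio work 88 × 0.08 = 7.04
  Problem sets 67.8 × 0.24 = 16.272
  Portfolio 62.5 × 0.07 = 4.375
Sum = 70.487
Bonus assignment: 70.487 + 1 = 71.487
71.487 is ≥ 69 and < 72 → C-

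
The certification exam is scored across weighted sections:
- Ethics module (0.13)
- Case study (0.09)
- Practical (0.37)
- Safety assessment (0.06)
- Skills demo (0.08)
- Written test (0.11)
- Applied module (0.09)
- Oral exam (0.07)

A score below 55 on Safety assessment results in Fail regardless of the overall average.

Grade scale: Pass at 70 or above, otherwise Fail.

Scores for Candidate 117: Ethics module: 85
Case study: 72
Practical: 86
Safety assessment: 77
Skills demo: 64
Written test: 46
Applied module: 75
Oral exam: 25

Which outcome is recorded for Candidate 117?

Pass

Safety assessment score 77 ≥ 55: minimum met.
Weighted total:
  Ethics module 85 × 0.13 = 11.05
  Case study 72 × 0.09 = 6.48
  Practical 86 × 0.37 = 31.82
  Safety assessment 77 × 0.06 = 4.62
  Skills demo 64 × 0.08 = 5.12
  Written test 46 × 0.11 = 5.06
  Applied module 75 × 0.09 = 6.75
  Oral exam 25 × 0.07 = 1.75
Sum = 72.65
72.65 ≥ 70 → Pass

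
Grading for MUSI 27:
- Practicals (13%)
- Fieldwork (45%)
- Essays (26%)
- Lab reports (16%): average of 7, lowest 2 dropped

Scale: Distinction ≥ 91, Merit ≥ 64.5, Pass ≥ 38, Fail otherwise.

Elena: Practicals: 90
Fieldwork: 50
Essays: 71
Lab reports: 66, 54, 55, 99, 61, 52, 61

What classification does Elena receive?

Lab reports: drop 52, 54 → average of remaining 5 = 342/5 = 68.4
Weighted total:
  Practicals 90 × 0.13 = 11.7
  Fieldwork 50 × 0.45 = 22.5
  Essays 71 × 0.26 = 18.46
  Lab reports 68.4 × 0.16 = 10.944
Sum = 63.604
63.604 is ≥ 38 and < 64.5 → Pass

Pass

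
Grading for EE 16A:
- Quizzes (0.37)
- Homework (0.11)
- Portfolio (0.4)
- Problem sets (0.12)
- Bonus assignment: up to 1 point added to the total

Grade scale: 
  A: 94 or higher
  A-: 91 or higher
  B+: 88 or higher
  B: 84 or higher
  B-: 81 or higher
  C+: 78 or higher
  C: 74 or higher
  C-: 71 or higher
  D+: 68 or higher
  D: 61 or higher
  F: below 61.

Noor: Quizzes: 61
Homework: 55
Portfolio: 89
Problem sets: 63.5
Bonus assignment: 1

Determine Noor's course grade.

C-

Weighted total:
  Quizzes 61 × 0.37 = 22.57
  Homework 55 × 0.11 = 6.05
  Portfolio 89 × 0.4 = 35.6
  Problem sets 63.5 × 0.12 = 7.62
Sum = 71.84
Bonus assignment: 71.84 + 1 = 72.84
72.84 is ≥ 71 and < 74 → C-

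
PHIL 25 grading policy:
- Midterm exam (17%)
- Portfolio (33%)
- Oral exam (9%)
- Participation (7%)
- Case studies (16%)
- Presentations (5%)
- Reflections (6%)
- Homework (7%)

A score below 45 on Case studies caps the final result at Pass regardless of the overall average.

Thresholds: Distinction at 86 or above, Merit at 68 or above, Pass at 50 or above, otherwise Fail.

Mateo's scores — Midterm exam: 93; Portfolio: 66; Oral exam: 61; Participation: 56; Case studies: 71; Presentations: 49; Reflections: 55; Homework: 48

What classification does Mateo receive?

Pass

Case studies score 71 ≥ 45: minimum met.
Weighted total:
  Midterm exam 93 × 0.17 = 15.81
  Portfolio 66 × 0.33 = 21.78
  Oral exam 61 × 0.09 = 5.49
  Participation 56 × 0.07 = 3.92
  Case studies 71 × 0.16 = 11.36
  Presentations 49 × 0.05 = 2.45
  Reflections 55 × 0.06 = 3.3
  Homework 48 × 0.07 = 3.36
Sum = 67.47
67.47 is ≥ 50 and < 68 → Pass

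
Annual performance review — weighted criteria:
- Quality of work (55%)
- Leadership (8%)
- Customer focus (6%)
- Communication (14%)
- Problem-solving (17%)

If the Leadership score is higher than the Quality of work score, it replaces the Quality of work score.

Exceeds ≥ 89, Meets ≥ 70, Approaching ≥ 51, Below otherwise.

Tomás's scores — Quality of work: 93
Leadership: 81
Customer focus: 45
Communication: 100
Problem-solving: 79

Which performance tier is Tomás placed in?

Meets

Leadership (81) ≤ Quality of work (93), so Quality of work stays at 93.
Weighted total:
  Quality of work 93 × 0.55 = 51.15
  Leadership 81 × 0.08 = 6.48
  Customer focus 45 × 0.06 = 2.7
  Communication 100 × 0.14 = 14
  Problem-solving 79 × 0.17 = 13.43
Sum = 87.76
87.76 is ≥ 70 and < 89 → Meets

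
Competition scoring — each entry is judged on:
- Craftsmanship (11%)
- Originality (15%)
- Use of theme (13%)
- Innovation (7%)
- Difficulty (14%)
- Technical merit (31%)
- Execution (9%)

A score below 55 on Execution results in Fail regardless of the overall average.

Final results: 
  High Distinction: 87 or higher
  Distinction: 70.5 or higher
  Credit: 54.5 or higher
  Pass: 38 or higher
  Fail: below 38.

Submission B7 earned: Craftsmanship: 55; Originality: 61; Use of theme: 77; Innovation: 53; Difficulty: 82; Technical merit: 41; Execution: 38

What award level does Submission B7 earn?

Execution score 38 < 55: minimum not met.
Weighted total:
  Craftsmanship 55 × 0.11 = 6.05
  Originality 61 × 0.15 = 9.15
  Use of theme 77 × 0.13 = 10.01
  Innovation 53 × 0.07 = 3.71
  Difficulty 82 × 0.14 = 11.48
  Technical merit 41 × 0.31 = 12.71
  Execution 38 × 0.09 = 3.42
Sum = 56.53
Because the Execution minimum was not met, the result is Fail.

Fail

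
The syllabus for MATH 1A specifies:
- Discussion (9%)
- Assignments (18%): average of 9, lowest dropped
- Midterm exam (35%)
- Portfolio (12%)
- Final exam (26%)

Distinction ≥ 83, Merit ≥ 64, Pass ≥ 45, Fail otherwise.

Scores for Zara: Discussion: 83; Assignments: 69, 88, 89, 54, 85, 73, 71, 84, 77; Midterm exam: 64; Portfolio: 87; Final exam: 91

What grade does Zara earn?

Merit

Assignments: drop 54 → average of remaining 8 = 636/8 = 79.5
Weighted total:
  Discussion 83 × 0.09 = 7.47
  Assignments 79.5 × 0.18 = 14.31
  Midterm exam 64 × 0.35 = 22.4
  Portfolio 87 × 0.12 = 10.44
  Final exam 91 × 0.26 = 23.66
Sum = 78.28
78.28 is ≥ 64 and < 83 → Merit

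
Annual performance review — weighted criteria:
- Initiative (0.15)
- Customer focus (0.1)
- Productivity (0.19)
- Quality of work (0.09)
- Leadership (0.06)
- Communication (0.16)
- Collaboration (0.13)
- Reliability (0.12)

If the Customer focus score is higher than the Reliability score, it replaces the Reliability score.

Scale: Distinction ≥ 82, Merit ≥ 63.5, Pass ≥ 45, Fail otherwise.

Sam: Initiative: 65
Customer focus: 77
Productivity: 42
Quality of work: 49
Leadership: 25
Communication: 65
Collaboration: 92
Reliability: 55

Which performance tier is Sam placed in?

Pass

Customer focus (77) > Reliability (55), so Reliability counts as 77.
Weighted total:
  Initiative 65 × 0.15 = 9.75
  Customer focus 77 × 0.1 = 7.7
  Productivity 42 × 0.19 = 7.98
  Quality of work 49 × 0.09 = 4.41
  Leadership 25 × 0.06 = 1.5
  Communication 65 × 0.16 = 10.4
  Collaboration 92 × 0.13 = 11.96
  Reliability 77 × 0.12 = 9.24
Sum = 62.94
62.94 is ≥ 45 and < 63.5 → Pass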